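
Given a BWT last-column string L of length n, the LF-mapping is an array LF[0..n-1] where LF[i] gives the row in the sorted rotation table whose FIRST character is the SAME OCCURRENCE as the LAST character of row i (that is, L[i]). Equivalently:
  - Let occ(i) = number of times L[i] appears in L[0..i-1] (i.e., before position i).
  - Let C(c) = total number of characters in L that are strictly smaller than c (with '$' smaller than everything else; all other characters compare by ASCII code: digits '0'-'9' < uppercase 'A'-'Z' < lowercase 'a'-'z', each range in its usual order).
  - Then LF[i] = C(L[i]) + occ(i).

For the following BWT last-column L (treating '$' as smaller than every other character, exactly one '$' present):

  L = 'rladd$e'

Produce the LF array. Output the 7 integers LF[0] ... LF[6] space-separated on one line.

Char counts: '$':1, 'a':1, 'd':2, 'e':1, 'l':1, 'r':1
C (first-col start): C('$')=0, C('a')=1, C('d')=2, C('e')=4, C('l')=5, C('r')=6
L[0]='r': occ=0, LF[0]=C('r')+0=6+0=6
L[1]='l': occ=0, LF[1]=C('l')+0=5+0=5
L[2]='a': occ=0, LF[2]=C('a')+0=1+0=1
L[3]='d': occ=0, LF[3]=C('d')+0=2+0=2
L[4]='d': occ=1, LF[4]=C('d')+1=2+1=3
L[5]='$': occ=0, LF[5]=C('$')+0=0+0=0
L[6]='e': occ=0, LF[6]=C('e')+0=4+0=4

Answer: 6 5 1 2 3 0 4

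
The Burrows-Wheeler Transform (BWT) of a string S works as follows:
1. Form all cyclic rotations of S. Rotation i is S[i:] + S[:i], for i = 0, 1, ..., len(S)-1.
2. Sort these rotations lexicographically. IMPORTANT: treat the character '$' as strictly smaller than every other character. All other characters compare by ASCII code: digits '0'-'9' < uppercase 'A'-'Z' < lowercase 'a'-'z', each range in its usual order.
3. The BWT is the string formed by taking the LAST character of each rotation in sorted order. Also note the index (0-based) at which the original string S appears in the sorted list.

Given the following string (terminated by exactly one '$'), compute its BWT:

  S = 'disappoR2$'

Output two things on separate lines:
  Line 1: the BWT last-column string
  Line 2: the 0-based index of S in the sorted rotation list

All 10 rotations (rotation i = S[i:]+S[:i]):
  rot[0] = disappoR2$
  rot[1] = isappoR2$d
  rot[2] = sappoR2$di
  rot[3] = appoR2$dis
  rot[4] = ppoR2$disa
  rot[5] = poR2$disap
  rot[6] = oR2$disapp
  rot[7] = R2$disappo
  rot[8] = 2$disappoR
  rot[9] = $disappoR2
Sorted (with $ < everything):
  sorted[0] = $disappoR2  (last char: '2')
  sorted[1] = 2$disappoR  (last char: 'R')
  sorted[2] = R2$disappo  (last char: 'o')
  sorted[3] = appoR2$dis  (last char: 's')
  sorted[4] = disappoR2$  (last char: '$')
  sorted[5] = isappoR2$d  (last char: 'd')
  sorted[6] = oR2$disapp  (last char: 'p')
  sorted[7] = poR2$disap  (last char: 'p')
  sorted[8] = ppoR2$disa  (last char: 'a')
  sorted[9] = sappoR2$di  (last char: 'i')
Last column: 2Ros$dppai
Original string S is at sorted index 4

Answer: 2Ros$dppai
4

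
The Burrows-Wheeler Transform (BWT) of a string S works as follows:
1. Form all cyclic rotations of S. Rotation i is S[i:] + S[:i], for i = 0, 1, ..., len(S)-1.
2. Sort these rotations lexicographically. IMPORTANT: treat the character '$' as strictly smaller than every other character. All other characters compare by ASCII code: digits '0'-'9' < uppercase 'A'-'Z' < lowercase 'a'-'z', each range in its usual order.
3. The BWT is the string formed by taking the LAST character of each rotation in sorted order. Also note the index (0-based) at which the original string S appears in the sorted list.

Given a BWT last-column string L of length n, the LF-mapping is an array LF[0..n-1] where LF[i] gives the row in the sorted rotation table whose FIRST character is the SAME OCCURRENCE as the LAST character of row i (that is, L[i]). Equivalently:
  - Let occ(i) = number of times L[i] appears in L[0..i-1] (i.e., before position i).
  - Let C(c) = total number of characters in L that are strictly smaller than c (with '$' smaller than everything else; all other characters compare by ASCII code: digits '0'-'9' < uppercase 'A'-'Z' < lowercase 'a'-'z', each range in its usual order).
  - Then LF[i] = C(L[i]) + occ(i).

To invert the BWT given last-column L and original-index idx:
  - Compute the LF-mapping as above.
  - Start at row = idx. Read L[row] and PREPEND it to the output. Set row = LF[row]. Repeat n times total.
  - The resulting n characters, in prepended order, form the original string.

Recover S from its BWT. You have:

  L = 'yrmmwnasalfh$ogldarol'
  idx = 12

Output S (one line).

Answer: marshmallowdragonfly$

Derivation:
LF mapping: 20 16 11 12 19 13 1 18 2 8 5 7 0 14 6 9 4 3 17 15 10
Walk LF starting at row 12, prepending L[row]:
  step 1: row=12, L[12]='$', prepend. Next row=LF[12]=0
  step 2: row=0, L[0]='y', prepend. Next row=LF[0]=20
  step 3: row=20, L[20]='l', prepend. Next row=LF[20]=10
  step 4: row=10, L[10]='f', prepend. Next row=LF[10]=5
  step 5: row=5, L[5]='n', prepend. Next row=LF[5]=13
  step 6: row=13, L[13]='o', prepend. Next row=LF[13]=14
  step 7: row=14, L[14]='g', prepend. Next row=LF[14]=6
  step 8: row=6, L[6]='a', prepend. Next row=LF[6]=1
  step 9: row=1, L[1]='r', prepend. Next row=LF[1]=16
  step 10: row=16, L[16]='d', prepend. Next row=LF[16]=4
  step 11: row=4, L[4]='w', prepend. Next row=LF[4]=19
  step 12: row=19, L[19]='o', prepend. Next row=LF[19]=15
  step 13: row=15, L[15]='l', prepend. Next row=LF[15]=9
  step 14: row=9, L[9]='l', prepend. Next row=LF[9]=8
  step 15: row=8, L[8]='a', prepend. Next row=LF[8]=2
  step 16: row=2, L[2]='m', prepend. Next row=LF[2]=11
  step 17: row=11, L[11]='h', prepend. Next row=LF[11]=7
  step 18: row=7, L[7]='s', prepend. Next row=LF[7]=18
  step 19: row=18, L[18]='r', prepend. Next row=LF[18]=17
  step 20: row=17, L[17]='a', prepend. Next row=LF[17]=3
  step 21: row=3, L[3]='m', prepend. Next row=LF[3]=12
Reversed output: marshmallowdragonfly$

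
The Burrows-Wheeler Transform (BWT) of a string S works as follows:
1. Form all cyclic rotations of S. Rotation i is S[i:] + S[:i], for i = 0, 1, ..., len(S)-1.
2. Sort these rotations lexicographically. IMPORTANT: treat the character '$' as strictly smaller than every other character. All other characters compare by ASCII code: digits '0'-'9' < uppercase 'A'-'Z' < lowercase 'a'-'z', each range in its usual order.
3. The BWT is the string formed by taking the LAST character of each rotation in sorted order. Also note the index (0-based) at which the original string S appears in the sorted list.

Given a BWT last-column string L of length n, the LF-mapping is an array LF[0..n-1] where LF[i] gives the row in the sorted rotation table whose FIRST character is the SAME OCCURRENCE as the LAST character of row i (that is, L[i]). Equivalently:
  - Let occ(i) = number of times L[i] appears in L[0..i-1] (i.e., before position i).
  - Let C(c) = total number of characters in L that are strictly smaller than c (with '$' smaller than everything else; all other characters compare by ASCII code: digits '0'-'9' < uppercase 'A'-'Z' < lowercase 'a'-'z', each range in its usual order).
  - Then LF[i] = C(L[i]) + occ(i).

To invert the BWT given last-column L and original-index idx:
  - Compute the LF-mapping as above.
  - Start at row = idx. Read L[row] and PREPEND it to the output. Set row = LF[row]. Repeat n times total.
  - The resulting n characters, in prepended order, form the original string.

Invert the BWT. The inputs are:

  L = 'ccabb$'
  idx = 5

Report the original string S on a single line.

LF mapping: 4 5 1 2 3 0
Walk LF starting at row 5, prepending L[row]:
  step 1: row=5, L[5]='$', prepend. Next row=LF[5]=0
  step 2: row=0, L[0]='c', prepend. Next row=LF[0]=4
  step 3: row=4, L[4]='b', prepend. Next row=LF[4]=3
  step 4: row=3, L[3]='b', prepend. Next row=LF[3]=2
  step 5: row=2, L[2]='a', prepend. Next row=LF[2]=1
  step 6: row=1, L[1]='c', prepend. Next row=LF[1]=5
Reversed output: cabbc$

Answer: cabbc$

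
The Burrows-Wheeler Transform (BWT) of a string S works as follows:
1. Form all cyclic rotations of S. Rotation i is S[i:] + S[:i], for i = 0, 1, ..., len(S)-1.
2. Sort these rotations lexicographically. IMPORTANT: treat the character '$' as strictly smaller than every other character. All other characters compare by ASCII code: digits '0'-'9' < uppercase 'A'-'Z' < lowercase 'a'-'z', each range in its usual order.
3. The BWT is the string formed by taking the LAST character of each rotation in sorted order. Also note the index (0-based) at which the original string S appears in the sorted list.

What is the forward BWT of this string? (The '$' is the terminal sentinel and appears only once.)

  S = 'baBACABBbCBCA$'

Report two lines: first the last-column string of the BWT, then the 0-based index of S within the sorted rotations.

All 14 rotations (rotation i = S[i:]+S[:i]):
  rot[0] = baBACABBbCBCA$
  rot[1] = aBACABBbCBCA$b
  rot[2] = BACABBbCBCA$ba
  rot[3] = ACABBbCBCA$baB
  rot[4] = CABBbCBCA$baBA
  rot[5] = ABBbCBCA$baBAC
  rot[6] = BBbCBCA$baBACA
  rot[7] = BbCBCA$baBACAB
  rot[8] = bCBCA$baBACABB
  rot[9] = CBCA$baBACABBb
  rot[10] = BCA$baBACABBbC
  rot[11] = CA$baBACABBbCB
  rot[12] = A$baBACABBbCBC
  rot[13] = $baBACABBbCBCA
Sorted (with $ < everything):
  sorted[0] = $baBACABBbCBCA  (last char: 'A')
  sorted[1] = A$baBACABBbCBC  (last char: 'C')
  sorted[2] = ABBbCBCA$baBAC  (last char: 'C')
  sorted[3] = ACABBbCBCA$baB  (last char: 'B')
  sorted[4] = BACABBbCBCA$ba  (last char: 'a')
  sorted[5] = BBbCBCA$baBACA  (last char: 'A')
  sorted[6] = BCA$baBACABBbC  (last char: 'C')
  sorted[7] = BbCBCA$baBACAB  (last char: 'B')
  sorted[8] = CA$baBACABBbCB  (last char: 'B')
  sorted[9] = CABBbCBCA$baBA  (last char: 'A')
  sorted[10] = CBCA$baBACABBb  (last char: 'b')
  sorted[11] = aBACABBbCBCA$b  (last char: 'b')
  sorted[12] = bCBCA$baBACABB  (last char: 'B')
  sorted[13] = baBACABBbCBCA$  (last char: '$')
Last column: ACCBaACBBAbbB$
Original string S is at sorted index 13

Answer: ACCBaACBBAbbB$
13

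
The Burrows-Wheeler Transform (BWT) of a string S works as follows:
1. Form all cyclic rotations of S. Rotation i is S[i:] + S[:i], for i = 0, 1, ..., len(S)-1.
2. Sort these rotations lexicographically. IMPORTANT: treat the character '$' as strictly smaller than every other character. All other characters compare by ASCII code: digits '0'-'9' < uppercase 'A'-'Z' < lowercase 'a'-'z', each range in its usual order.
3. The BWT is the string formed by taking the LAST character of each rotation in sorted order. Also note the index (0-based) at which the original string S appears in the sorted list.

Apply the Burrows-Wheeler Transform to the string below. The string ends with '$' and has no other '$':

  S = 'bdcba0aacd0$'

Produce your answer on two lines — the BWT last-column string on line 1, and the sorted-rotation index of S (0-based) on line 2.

Answer: 0dab0ac$dacb
7

Derivation:
All 12 rotations (rotation i = S[i:]+S[:i]):
  rot[0] = bdcba0aacd0$
  rot[1] = dcba0aacd0$b
  rot[2] = cba0aacd0$bd
  rot[3] = ba0aacd0$bdc
  rot[4] = a0aacd0$bdcb
  rot[5] = 0aacd0$bdcba
  rot[6] = aacd0$bdcba0
  rot[7] = acd0$bdcba0a
  rot[8] = cd0$bdcba0aa
  rot[9] = d0$bdcba0aac
  rot[10] = 0$bdcba0aacd
  rot[11] = $bdcba0aacd0
Sorted (with $ < everything):
  sorted[0] = $bdcba0aacd0  (last char: '0')
  sorted[1] = 0$bdcba0aacd  (last char: 'd')
  sorted[2] = 0aacd0$bdcba  (last char: 'a')
  sorted[3] = a0aacd0$bdcb  (last char: 'b')
  sorted[4] = aacd0$bdcba0  (last char: '0')
  sorted[5] = acd0$bdcba0a  (last char: 'a')
  sorted[6] = ba0aacd0$bdc  (last char: 'c')
  sorted[7] = bdcba0aacd0$  (last char: '$')
  sorted[8] = cba0aacd0$bd  (last char: 'd')
  sorted[9] = cd0$bdcba0aa  (last char: 'a')
  sorted[10] = d0$bdcba0aac  (last char: 'c')
  sorted[11] = dcba0aacd0$b  (last char: 'b')
Last column: 0dab0ac$dacb
Original string S is at sorted index 7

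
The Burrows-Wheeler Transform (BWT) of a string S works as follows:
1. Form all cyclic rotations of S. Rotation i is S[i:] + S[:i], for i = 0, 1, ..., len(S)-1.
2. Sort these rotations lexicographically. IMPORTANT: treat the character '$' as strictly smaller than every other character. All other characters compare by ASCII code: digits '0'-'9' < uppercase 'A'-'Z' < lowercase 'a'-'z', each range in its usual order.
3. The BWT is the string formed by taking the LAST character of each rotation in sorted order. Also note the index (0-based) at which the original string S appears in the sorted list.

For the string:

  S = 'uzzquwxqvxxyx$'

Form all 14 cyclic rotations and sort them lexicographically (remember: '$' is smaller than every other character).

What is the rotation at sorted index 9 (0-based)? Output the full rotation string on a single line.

Answer: xxyx$uzzquwxqv

Derivation:
All 14 rotations (rotation i = S[i:]+S[:i]):
  rot[0] = uzzquwxqvxxyx$
  rot[1] = zzquwxqvxxyx$u
  rot[2] = zquwxqvxxyx$uz
  rot[3] = quwxqvxxyx$uzz
  rot[4] = uwxqvxxyx$uzzq
  rot[5] = wxqvxxyx$uzzqu
  rot[6] = xqvxxyx$uzzquw
  rot[7] = qvxxyx$uzzquwx
  rot[8] = vxxyx$uzzquwxq
  rot[9] = xxyx$uzzquwxqv
  rot[10] = xyx$uzzquwxqvx
  rot[11] = yx$uzzquwxqvxx
  rot[12] = x$uzzquwxqvxxy
  rot[13] = $uzzquwxqvxxyx
Sorted (with $ < everything):
  sorted[0] = $uzzquwxqvxxyx
  sorted[1] = quwxqvxxyx$uzz
  sorted[2] = qvxxyx$uzzquwx
  sorted[3] = uwxqvxxyx$uzzq
  sorted[4] = uzzquwxqvxxyx$
  sorted[5] = vxxyx$uzzquwxq
  sorted[6] = wxqvxxyx$uzzqu
  sorted[7] = x$uzzquwxqvxxy
  sorted[8] = xqvxxyx$uzzquw
  sorted[9] = xxyx$uzzquwxqv
  sorted[10] = xyx$uzzquwxqvx
  sorted[11] = yx$uzzquwxqvxx
  sorted[12] = zquwxqvxxyx$uz
  sorted[13] = zzquwxqvxxyx$u
sorted[9] = xxyx$uzzquwxqv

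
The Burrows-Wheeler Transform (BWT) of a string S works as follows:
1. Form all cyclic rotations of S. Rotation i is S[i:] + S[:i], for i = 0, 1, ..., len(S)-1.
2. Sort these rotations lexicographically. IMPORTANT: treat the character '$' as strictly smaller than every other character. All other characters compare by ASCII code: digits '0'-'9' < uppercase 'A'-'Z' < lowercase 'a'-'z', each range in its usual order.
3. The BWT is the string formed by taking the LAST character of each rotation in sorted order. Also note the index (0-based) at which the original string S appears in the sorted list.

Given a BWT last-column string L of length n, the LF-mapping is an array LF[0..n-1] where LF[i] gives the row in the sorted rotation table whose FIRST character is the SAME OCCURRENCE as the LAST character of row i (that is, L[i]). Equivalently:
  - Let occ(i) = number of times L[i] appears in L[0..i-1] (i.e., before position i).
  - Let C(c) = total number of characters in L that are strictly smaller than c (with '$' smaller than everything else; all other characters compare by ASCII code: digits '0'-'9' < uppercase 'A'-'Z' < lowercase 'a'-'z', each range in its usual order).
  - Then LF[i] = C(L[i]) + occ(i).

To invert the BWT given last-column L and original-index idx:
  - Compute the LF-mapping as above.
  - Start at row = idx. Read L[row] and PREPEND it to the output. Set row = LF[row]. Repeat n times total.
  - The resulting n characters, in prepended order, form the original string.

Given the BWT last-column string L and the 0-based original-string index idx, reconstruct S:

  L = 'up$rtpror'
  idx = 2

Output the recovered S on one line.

LF mapping: 8 2 0 4 7 3 5 1 6
Walk LF starting at row 2, prepending L[row]:
  step 1: row=2, L[2]='$', prepend. Next row=LF[2]=0
  step 2: row=0, L[0]='u', prepend. Next row=LF[0]=8
  step 3: row=8, L[8]='r', prepend. Next row=LF[8]=6
  step 4: row=6, L[6]='r', prepend. Next row=LF[6]=5
  step 5: row=5, L[5]='p', prepend. Next row=LF[5]=3
  step 6: row=3, L[3]='r', prepend. Next row=LF[3]=4
  step 7: row=4, L[4]='t', prepend. Next row=LF[4]=7
  step 8: row=7, L[7]='o', prepend. Next row=LF[7]=1
  step 9: row=1, L[1]='p', prepend. Next row=LF[1]=2
Reversed output: potrprru$

Answer: potrprru$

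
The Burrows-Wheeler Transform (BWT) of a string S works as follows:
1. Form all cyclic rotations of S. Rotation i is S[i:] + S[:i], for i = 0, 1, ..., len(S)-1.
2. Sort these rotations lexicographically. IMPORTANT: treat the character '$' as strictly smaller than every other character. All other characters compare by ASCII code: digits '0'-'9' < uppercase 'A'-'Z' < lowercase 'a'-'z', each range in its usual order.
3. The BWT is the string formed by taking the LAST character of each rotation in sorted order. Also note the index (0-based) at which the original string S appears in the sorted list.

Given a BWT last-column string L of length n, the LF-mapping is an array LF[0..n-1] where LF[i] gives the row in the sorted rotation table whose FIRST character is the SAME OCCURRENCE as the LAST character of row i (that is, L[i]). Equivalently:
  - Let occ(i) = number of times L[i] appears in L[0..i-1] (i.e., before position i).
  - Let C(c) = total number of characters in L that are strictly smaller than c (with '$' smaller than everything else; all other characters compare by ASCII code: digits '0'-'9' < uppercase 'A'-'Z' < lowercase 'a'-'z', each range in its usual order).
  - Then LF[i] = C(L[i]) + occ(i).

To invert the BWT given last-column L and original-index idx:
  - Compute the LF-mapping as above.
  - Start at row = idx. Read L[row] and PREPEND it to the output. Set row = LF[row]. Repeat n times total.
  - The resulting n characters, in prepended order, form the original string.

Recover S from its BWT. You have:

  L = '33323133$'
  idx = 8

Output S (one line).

LF mapping: 3 4 5 2 6 1 7 8 0
Walk LF starting at row 8, prepending L[row]:
  step 1: row=8, L[8]='$', prepend. Next row=LF[8]=0
  step 2: row=0, L[0]='3', prepend. Next row=LF[0]=3
  step 3: row=3, L[3]='2', prepend. Next row=LF[3]=2
  step 4: row=2, L[2]='3', prepend. Next row=LF[2]=5
  step 5: row=5, L[5]='1', prepend. Next row=LF[5]=1
  step 6: row=1, L[1]='3', prepend. Next row=LF[1]=4
  step 7: row=4, L[4]='3', prepend. Next row=LF[4]=6
  step 8: row=6, L[6]='3', prepend. Next row=LF[6]=7
  step 9: row=7, L[7]='3', prepend. Next row=LF[7]=8
Reversed output: 33331323$

Answer: 33331323$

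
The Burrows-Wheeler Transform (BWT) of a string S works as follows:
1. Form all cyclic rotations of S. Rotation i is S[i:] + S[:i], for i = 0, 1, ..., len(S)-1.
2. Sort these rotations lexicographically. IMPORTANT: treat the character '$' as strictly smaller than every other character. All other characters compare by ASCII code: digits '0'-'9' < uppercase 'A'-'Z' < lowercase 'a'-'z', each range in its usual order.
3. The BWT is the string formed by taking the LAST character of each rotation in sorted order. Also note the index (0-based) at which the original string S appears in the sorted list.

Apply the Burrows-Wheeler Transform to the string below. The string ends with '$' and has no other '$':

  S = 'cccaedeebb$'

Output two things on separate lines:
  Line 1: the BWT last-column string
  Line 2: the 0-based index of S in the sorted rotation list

Answer: bcbecc$eead
6

Derivation:
All 11 rotations (rotation i = S[i:]+S[:i]):
  rot[0] = cccaedeebb$
  rot[1] = ccaedeebb$c
  rot[2] = caedeebb$cc
  rot[3] = aedeebb$ccc
  rot[4] = edeebb$ccca
  rot[5] = deebb$cccae
  rot[6] = eebb$cccaed
  rot[7] = ebb$cccaede
  rot[8] = bb$cccaedee
  rot[9] = b$cccaedeeb
  rot[10] = $cccaedeebb
Sorted (with $ < everything):
  sorted[0] = $cccaedeebb  (last char: 'b')
  sorted[1] = aedeebb$ccc  (last char: 'c')
  sorted[2] = b$cccaedeeb  (last char: 'b')
  sorted[3] = bb$cccaedee  (last char: 'e')
  sorted[4] = caedeebb$cc  (last char: 'c')
  sorted[5] = ccaedeebb$c  (last char: 'c')
  sorted[6] = cccaedeebb$  (last char: '$')
  sorted[7] = deebb$cccae  (last char: 'e')
  sorted[8] = ebb$cccaede  (last char: 'e')
  sorted[9] = edeebb$ccca  (last char: 'a')
  sorted[10] = eebb$cccaed  (last char: 'd')
Last column: bcbecc$eead
Original string S is at sorted index 6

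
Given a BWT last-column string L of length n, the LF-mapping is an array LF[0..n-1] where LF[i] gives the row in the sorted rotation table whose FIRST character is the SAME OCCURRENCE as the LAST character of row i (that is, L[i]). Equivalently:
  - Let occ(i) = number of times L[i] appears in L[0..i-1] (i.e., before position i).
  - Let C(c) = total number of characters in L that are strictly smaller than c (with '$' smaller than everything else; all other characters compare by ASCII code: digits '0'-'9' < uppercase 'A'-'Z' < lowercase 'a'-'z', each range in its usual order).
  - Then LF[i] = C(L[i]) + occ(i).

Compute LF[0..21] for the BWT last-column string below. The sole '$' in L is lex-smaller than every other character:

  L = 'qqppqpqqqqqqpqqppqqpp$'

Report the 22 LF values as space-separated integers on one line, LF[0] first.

Char counts: '$':1, 'p':8, 'q':13
C (first-col start): C('$')=0, C('p')=1, C('q')=9
L[0]='q': occ=0, LF[0]=C('q')+0=9+0=9
L[1]='q': occ=1, LF[1]=C('q')+1=9+1=10
L[2]='p': occ=0, LF[2]=C('p')+0=1+0=1
L[3]='p': occ=1, LF[3]=C('p')+1=1+1=2
L[4]='q': occ=2, LF[4]=C('q')+2=9+2=11
L[5]='p': occ=2, LF[5]=C('p')+2=1+2=3
L[6]='q': occ=3, LF[6]=C('q')+3=9+3=12
L[7]='q': occ=4, LF[7]=C('q')+4=9+4=13
L[8]='q': occ=5, LF[8]=C('q')+5=9+5=14
L[9]='q': occ=6, LF[9]=C('q')+6=9+6=15
L[10]='q': occ=7, LF[10]=C('q')+7=9+7=16
L[11]='q': occ=8, LF[11]=C('q')+8=9+8=17
L[12]='p': occ=3, LF[12]=C('p')+3=1+3=4
L[13]='q': occ=9, LF[13]=C('q')+9=9+9=18
L[14]='q': occ=10, LF[14]=C('q')+10=9+10=19
L[15]='p': occ=4, LF[15]=C('p')+4=1+4=5
L[16]='p': occ=5, LF[16]=C('p')+5=1+5=6
L[17]='q': occ=11, LF[17]=C('q')+11=9+11=20
L[18]='q': occ=12, LF[18]=C('q')+12=9+12=21
L[19]='p': occ=6, LF[19]=C('p')+6=1+6=7
L[20]='p': occ=7, LF[20]=C('p')+7=1+7=8
L[21]='$': occ=0, LF[21]=C('$')+0=0+0=0

Answer: 9 10 1 2 11 3 12 13 14 15 16 17 4 18 19 5 6 20 21 7 8 0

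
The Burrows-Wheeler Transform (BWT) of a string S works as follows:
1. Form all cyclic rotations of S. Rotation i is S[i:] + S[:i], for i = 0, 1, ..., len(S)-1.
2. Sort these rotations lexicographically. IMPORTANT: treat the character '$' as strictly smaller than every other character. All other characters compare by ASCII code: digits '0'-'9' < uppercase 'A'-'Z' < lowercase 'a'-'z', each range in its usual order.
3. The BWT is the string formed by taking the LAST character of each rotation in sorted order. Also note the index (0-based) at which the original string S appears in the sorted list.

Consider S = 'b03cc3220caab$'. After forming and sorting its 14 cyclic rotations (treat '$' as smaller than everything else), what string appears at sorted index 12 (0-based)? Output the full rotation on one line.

All 14 rotations (rotation i = S[i:]+S[:i]):
  rot[0] = b03cc3220caab$
  rot[1] = 03cc3220caab$b
  rot[2] = 3cc3220caab$b0
  rot[3] = cc3220caab$b03
  rot[4] = c3220caab$b03c
  rot[5] = 3220caab$b03cc
  rot[6] = 220caab$b03cc3
  rot[7] = 20caab$b03cc32
  rot[8] = 0caab$b03cc322
  rot[9] = caab$b03cc3220
  rot[10] = aab$b03cc3220c
  rot[11] = ab$b03cc3220ca
  rot[12] = b$b03cc3220caa
  rot[13] = $b03cc3220caab
Sorted (with $ < everything):
  sorted[0] = $b03cc3220caab
  sorted[1] = 03cc3220caab$b
  sorted[2] = 0caab$b03cc322
  sorted[3] = 20caab$b03cc32
  sorted[4] = 220caab$b03cc3
  sorted[5] = 3220caab$b03cc
  sorted[6] = 3cc3220caab$b0
  sorted[7] = aab$b03cc3220c
  sorted[8] = ab$b03cc3220ca
  sorted[9] = b$b03cc3220caa
  sorted[10] = b03cc3220caab$
  sorted[11] = c3220caab$b03c
  sorted[12] = caab$b03cc3220
  sorted[13] = cc3220caab$b03
sorted[12] = caab$b03cc3220

Answer: caab$b03cc3220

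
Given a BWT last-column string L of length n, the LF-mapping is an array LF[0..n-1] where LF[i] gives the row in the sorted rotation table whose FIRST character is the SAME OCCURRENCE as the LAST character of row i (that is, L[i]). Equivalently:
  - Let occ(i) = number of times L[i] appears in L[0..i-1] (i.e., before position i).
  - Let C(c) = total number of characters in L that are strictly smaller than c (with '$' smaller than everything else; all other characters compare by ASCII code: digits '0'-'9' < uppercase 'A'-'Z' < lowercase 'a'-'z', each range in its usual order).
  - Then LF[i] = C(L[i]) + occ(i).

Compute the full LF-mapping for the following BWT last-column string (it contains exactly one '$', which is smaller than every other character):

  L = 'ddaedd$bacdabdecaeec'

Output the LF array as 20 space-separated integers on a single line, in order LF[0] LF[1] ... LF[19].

Char counts: '$':1, 'a':4, 'b':2, 'c':3, 'd':6, 'e':4
C (first-col start): C('$')=0, C('a')=1, C('b')=5, C('c')=7, C('d')=10, C('e')=16
L[0]='d': occ=0, LF[0]=C('d')+0=10+0=10
L[1]='d': occ=1, LF[1]=C('d')+1=10+1=11
L[2]='a': occ=0, LF[2]=C('a')+0=1+0=1
L[3]='e': occ=0, LF[3]=C('e')+0=16+0=16
L[4]='d': occ=2, LF[4]=C('d')+2=10+2=12
L[5]='d': occ=3, LF[5]=C('d')+3=10+3=13
L[6]='$': occ=0, LF[6]=C('$')+0=0+0=0
L[7]='b': occ=0, LF[7]=C('b')+0=5+0=5
L[8]='a': occ=1, LF[8]=C('a')+1=1+1=2
L[9]='c': occ=0, LF[9]=C('c')+0=7+0=7
L[10]='d': occ=4, LF[10]=C('d')+4=10+4=14
L[11]='a': occ=2, LF[11]=C('a')+2=1+2=3
L[12]='b': occ=1, LF[12]=C('b')+1=5+1=6
L[13]='d': occ=5, LF[13]=C('d')+5=10+5=15
L[14]='e': occ=1, LF[14]=C('e')+1=16+1=17
L[15]='c': occ=1, LF[15]=C('c')+1=7+1=8
L[16]='a': occ=3, LF[16]=C('a')+3=1+3=4
L[17]='e': occ=2, LF[17]=C('e')+2=16+2=18
L[18]='e': occ=3, LF[18]=C('e')+3=16+3=19
L[19]='c': occ=2, LF[19]=C('c')+2=7+2=9

Answer: 10 11 1 16 12 13 0 5 2 7 14 3 6 15 17 8 4 18 19 9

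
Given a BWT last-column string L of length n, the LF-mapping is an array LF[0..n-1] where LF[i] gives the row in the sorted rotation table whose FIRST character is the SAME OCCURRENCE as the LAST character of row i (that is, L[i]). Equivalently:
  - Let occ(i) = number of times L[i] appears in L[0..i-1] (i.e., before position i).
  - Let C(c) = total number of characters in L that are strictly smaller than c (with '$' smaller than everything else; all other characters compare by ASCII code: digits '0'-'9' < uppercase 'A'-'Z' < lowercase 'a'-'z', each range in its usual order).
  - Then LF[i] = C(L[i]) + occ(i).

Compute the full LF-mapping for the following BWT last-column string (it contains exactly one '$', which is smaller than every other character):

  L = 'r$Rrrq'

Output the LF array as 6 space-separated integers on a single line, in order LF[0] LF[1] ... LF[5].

Char counts: '$':1, 'R':1, 'q':1, 'r':3
C (first-col start): C('$')=0, C('R')=1, C('q')=2, C('r')=3
L[0]='r': occ=0, LF[0]=C('r')+0=3+0=3
L[1]='$': occ=0, LF[1]=C('$')+0=0+0=0
L[2]='R': occ=0, LF[2]=C('R')+0=1+0=1
L[3]='r': occ=1, LF[3]=C('r')+1=3+1=4
L[4]='r': occ=2, LF[4]=C('r')+2=3+2=5
L[5]='q': occ=0, LF[5]=C('q')+0=2+0=2

Answer: 3 0 1 4 5 2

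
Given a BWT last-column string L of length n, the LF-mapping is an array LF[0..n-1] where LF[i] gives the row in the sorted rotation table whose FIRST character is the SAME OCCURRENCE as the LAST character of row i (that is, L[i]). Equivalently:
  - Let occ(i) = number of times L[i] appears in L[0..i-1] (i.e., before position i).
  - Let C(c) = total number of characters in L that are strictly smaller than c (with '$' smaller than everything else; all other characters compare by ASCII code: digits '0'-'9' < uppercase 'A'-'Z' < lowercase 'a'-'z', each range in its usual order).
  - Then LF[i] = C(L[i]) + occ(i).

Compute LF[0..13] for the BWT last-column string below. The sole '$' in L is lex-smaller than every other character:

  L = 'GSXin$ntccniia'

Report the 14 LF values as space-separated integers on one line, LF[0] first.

Char counts: '$':1, 'G':1, 'S':1, 'X':1, 'a':1, 'c':2, 'i':3, 'n':3, 't':1
C (first-col start): C('$')=0, C('G')=1, C('S')=2, C('X')=3, C('a')=4, C('c')=5, C('i')=7, C('n')=10, C('t')=13
L[0]='G': occ=0, LF[0]=C('G')+0=1+0=1
L[1]='S': occ=0, LF[1]=C('S')+0=2+0=2
L[2]='X': occ=0, LF[2]=C('X')+0=3+0=3
L[3]='i': occ=0, LF[3]=C('i')+0=7+0=7
L[4]='n': occ=0, LF[4]=C('n')+0=10+0=10
L[5]='$': occ=0, LF[5]=C('$')+0=0+0=0
L[6]='n': occ=1, LF[6]=C('n')+1=10+1=11
L[7]='t': occ=0, LF[7]=C('t')+0=13+0=13
L[8]='c': occ=0, LF[8]=C('c')+0=5+0=5
L[9]='c': occ=1, LF[9]=C('c')+1=5+1=6
L[10]='n': occ=2, LF[10]=C('n')+2=10+2=12
L[11]='i': occ=1, LF[11]=C('i')+1=7+1=8
L[12]='i': occ=2, LF[12]=C('i')+2=7+2=9
L[13]='a': occ=0, LF[13]=C('a')+0=4+0=4

Answer: 1 2 3 7 10 0 11 13 5 6 12 8 9 4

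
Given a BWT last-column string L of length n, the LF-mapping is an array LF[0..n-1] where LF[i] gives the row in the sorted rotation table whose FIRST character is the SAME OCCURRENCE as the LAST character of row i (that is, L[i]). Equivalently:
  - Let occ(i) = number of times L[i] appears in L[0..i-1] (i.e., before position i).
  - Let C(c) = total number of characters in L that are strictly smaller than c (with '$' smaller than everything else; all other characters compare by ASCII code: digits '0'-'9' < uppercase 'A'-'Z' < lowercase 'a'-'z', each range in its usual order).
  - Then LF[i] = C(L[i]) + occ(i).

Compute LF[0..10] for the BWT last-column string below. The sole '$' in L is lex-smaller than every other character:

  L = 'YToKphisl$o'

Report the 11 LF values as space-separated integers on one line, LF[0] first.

Char counts: '$':1, 'K':1, 'T':1, 'Y':1, 'h':1, 'i':1, 'l':1, 'o':2, 'p':1, 's':1
C (first-col start): C('$')=0, C('K')=1, C('T')=2, C('Y')=3, C('h')=4, C('i')=5, C('l')=6, C('o')=7, C('p')=9, C('s')=10
L[0]='Y': occ=0, LF[0]=C('Y')+0=3+0=3
L[1]='T': occ=0, LF[1]=C('T')+0=2+0=2
L[2]='o': occ=0, LF[2]=C('o')+0=7+0=7
L[3]='K': occ=0, LF[3]=C('K')+0=1+0=1
L[4]='p': occ=0, LF[4]=C('p')+0=9+0=9
L[5]='h': occ=0, LF[5]=C('h')+0=4+0=4
L[6]='i': occ=0, LF[6]=C('i')+0=5+0=5
L[7]='s': occ=0, LF[7]=C('s')+0=10+0=10
L[8]='l': occ=0, LF[8]=C('l')+0=6+0=6
L[9]='$': occ=0, LF[9]=C('$')+0=0+0=0
L[10]='o': occ=1, LF[10]=C('o')+1=7+1=8

Answer: 3 2 7 1 9 4 5 10 6 0 8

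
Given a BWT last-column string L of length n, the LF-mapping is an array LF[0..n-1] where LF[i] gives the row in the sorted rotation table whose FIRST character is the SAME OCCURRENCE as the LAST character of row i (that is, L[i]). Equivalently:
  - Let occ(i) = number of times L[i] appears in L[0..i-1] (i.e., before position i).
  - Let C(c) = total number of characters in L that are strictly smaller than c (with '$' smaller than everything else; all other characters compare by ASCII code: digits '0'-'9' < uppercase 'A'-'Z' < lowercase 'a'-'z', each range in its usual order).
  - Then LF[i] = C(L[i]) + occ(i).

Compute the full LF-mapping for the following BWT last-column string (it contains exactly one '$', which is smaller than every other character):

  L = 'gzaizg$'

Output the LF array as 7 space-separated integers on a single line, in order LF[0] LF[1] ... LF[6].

Answer: 2 5 1 4 6 3 0

Derivation:
Char counts: '$':1, 'a':1, 'g':2, 'i':1, 'z':2
C (first-col start): C('$')=0, C('a')=1, C('g')=2, C('i')=4, C('z')=5
L[0]='g': occ=0, LF[0]=C('g')+0=2+0=2
L[1]='z': occ=0, LF[1]=C('z')+0=5+0=5
L[2]='a': occ=0, LF[2]=C('a')+0=1+0=1
L[3]='i': occ=0, LF[3]=C('i')+0=4+0=4
L[4]='z': occ=1, LF[4]=C('z')+1=5+1=6
L[5]='g': occ=1, LF[5]=C('g')+1=2+1=3
L[6]='$': occ=0, LF[6]=C('$')+0=0+0=0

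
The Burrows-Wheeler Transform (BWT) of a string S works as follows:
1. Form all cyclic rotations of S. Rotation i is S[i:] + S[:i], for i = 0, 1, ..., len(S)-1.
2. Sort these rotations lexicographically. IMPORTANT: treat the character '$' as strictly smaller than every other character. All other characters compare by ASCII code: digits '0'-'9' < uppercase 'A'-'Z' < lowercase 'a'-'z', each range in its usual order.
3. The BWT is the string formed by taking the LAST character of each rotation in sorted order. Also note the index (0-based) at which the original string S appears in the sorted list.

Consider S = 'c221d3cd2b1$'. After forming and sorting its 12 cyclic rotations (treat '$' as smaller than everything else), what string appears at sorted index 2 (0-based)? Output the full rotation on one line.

All 12 rotations (rotation i = S[i:]+S[:i]):
  rot[0] = c221d3cd2b1$
  rot[1] = 221d3cd2b1$c
  rot[2] = 21d3cd2b1$c2
  rot[3] = 1d3cd2b1$c22
  rot[4] = d3cd2b1$c221
  rot[5] = 3cd2b1$c221d
  rot[6] = cd2b1$c221d3
  rot[7] = d2b1$c221d3c
  rot[8] = 2b1$c221d3cd
  rot[9] = b1$c221d3cd2
  rot[10] = 1$c221d3cd2b
  rot[11] = $c221d3cd2b1
Sorted (with $ < everything):
  sorted[0] = $c221d3cd2b1
  sorted[1] = 1$c221d3cd2b
  sorted[2] = 1d3cd2b1$c22
  sorted[3] = 21d3cd2b1$c2
  sorted[4] = 221d3cd2b1$c
  sorted[5] = 2b1$c221d3cd
  sorted[6] = 3cd2b1$c221d
  sorted[7] = b1$c221d3cd2
  sorted[8] = c221d3cd2b1$
  sorted[9] = cd2b1$c221d3
  sorted[10] = d2b1$c221d3c
  sorted[11] = d3cd2b1$c221
sorted[2] = 1d3cd2b1$c22

Answer: 1d3cd2b1$c22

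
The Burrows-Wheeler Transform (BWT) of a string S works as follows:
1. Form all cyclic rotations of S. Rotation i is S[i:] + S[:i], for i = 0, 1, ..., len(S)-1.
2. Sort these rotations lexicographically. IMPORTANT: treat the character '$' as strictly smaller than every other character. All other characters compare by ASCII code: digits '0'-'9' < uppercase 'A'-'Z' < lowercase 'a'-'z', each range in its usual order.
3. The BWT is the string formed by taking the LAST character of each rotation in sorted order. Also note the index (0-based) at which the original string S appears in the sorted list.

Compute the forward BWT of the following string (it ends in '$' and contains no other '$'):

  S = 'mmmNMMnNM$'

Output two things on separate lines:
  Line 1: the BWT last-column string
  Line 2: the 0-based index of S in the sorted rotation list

All 10 rotations (rotation i = S[i:]+S[:i]):
  rot[0] = mmmNMMnNM$
  rot[1] = mmNMMnNM$m
  rot[2] = mNMMnNM$mm
  rot[3] = NMMnNM$mmm
  rot[4] = MMnNM$mmmN
  rot[5] = MnNM$mmmNM
  rot[6] = nNM$mmmNMM
  rot[7] = NM$mmmNMMn
  rot[8] = M$mmmNMMnN
  rot[9] = $mmmNMMnNM
Sorted (with $ < everything):
  sorted[0] = $mmmNMMnNM  (last char: 'M')
  sorted[1] = M$mmmNMMnN  (last char: 'N')
  sorted[2] = MMnNM$mmmN  (last char: 'N')
  sorted[3] = MnNM$mmmNM  (last char: 'M')
  sorted[4] = NM$mmmNMMn  (last char: 'n')
  sorted[5] = NMMnNM$mmm  (last char: 'm')
  sorted[6] = mNMMnNM$mm  (last char: 'm')
  sorted[7] = mmNMMnNM$m  (last char: 'm')
  sorted[8] = mmmNMMnNM$  (last char: '$')
  sorted[9] = nNM$mmmNMM  (last char: 'M')
Last column: MNNMnmmm$M
Original string S is at sorted index 8

Answer: MNNMnmmm$M
8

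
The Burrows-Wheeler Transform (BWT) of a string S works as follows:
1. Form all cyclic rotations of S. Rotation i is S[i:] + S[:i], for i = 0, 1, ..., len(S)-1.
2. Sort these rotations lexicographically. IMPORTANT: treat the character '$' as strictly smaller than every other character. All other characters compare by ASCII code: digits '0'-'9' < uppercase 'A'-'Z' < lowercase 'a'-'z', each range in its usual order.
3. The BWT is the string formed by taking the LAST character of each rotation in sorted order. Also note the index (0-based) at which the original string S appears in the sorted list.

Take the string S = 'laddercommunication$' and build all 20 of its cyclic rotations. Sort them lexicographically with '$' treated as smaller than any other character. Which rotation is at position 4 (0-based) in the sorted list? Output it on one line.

Answer: communication$ladder

Derivation:
All 20 rotations (rotation i = S[i:]+S[:i]):
  rot[0] = laddercommunication$
  rot[1] = addercommunication$l
  rot[2] = ddercommunication$la
  rot[3] = dercommunication$lad
  rot[4] = ercommunication$ladd
  rot[5] = rcommunication$ladde
  rot[6] = communication$ladder
  rot[7] = ommunication$ladderc
  rot[8] = mmunication$ladderco
  rot[9] = munication$laddercom
  rot[10] = unication$laddercomm
  rot[11] = nication$laddercommu
  rot[12] = ication$laddercommun
  rot[13] = cation$laddercommuni
  rot[14] = ation$laddercommunic
  rot[15] = tion$laddercommunica
  rot[16] = ion$laddercommunicat
  rot[17] = on$laddercommunicati
  rot[18] = n$laddercommunicatio
  rot[19] = $laddercommunication
Sorted (with $ < everything):
  sorted[0] = $laddercommunication
  sorted[1] = addercommunication$l
  sorted[2] = ation$laddercommunic
  sorted[3] = cation$laddercommuni
  sorted[4] = communication$ladder
  sorted[5] = ddercommunication$la
  sorted[6] = dercommunication$lad
  sorted[7] = ercommunication$ladd
  sorted[8] = ication$laddercommun
  sorted[9] = ion$laddercommunicat
  sorted[10] = laddercommunication$
  sorted[11] = mmunication$ladderco
  sorted[12] = munication$laddercom
  sorted[13] = n$laddercommunicatio
  sorted[14] = nication$laddercommu
  sorted[15] = ommunication$ladderc
  sorted[16] = on$laddercommunicati
  sorted[17] = rcommunication$ladde
  sorted[18] = tion$laddercommunica
  sorted[19] = unication$laddercomm
sorted[4] = communication$ladder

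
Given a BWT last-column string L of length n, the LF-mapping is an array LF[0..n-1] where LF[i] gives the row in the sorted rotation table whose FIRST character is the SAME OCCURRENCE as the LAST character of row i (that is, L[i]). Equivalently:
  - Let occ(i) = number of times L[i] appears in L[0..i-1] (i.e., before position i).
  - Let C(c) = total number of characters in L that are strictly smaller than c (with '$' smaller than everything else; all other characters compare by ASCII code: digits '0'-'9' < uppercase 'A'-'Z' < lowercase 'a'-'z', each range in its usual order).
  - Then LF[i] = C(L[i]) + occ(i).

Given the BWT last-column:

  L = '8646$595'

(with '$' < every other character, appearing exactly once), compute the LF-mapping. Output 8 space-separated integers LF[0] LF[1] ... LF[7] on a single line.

Char counts: '$':1, '4':1, '5':2, '6':2, '8':1, '9':1
C (first-col start): C('$')=0, C('4')=1, C('5')=2, C('6')=4, C('8')=6, C('9')=7
L[0]='8': occ=0, LF[0]=C('8')+0=6+0=6
L[1]='6': occ=0, LF[1]=C('6')+0=4+0=4
L[2]='4': occ=0, LF[2]=C('4')+0=1+0=1
L[3]='6': occ=1, LF[3]=C('6')+1=4+1=5
L[4]='$': occ=0, LF[4]=C('$')+0=0+0=0
L[5]='5': occ=0, LF[5]=C('5')+0=2+0=2
L[6]='9': occ=0, LF[6]=C('9')+0=7+0=7
L[7]='5': occ=1, LF[7]=C('5')+1=2+1=3

Answer: 6 4 1 5 0 2 7 3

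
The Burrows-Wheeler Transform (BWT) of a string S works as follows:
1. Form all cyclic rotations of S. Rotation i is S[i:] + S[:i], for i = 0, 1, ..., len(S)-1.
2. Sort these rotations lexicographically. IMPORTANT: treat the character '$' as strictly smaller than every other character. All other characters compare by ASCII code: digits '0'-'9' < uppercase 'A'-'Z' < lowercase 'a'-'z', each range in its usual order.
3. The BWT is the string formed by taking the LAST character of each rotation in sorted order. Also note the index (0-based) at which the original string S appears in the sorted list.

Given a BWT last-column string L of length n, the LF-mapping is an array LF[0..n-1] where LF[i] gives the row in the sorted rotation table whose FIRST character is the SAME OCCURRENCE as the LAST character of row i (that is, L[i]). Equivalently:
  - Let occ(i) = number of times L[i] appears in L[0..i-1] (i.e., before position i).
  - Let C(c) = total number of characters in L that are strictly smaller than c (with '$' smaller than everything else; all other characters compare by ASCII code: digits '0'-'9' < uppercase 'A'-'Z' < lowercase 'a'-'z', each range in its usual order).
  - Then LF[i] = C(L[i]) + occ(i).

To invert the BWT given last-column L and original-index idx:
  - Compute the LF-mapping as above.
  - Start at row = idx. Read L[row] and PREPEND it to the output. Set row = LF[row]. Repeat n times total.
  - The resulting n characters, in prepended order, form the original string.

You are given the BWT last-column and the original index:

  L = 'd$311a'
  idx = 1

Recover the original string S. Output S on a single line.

Answer: 131ad$

Derivation:
LF mapping: 5 0 3 1 2 4
Walk LF starting at row 1, prepending L[row]:
  step 1: row=1, L[1]='$', prepend. Next row=LF[1]=0
  step 2: row=0, L[0]='d', prepend. Next row=LF[0]=5
  step 3: row=5, L[5]='a', prepend. Next row=LF[5]=4
  step 4: row=4, L[4]='1', prepend. Next row=LF[4]=2
  step 5: row=2, L[2]='3', prepend. Next row=LF[2]=3
  step 6: row=3, L[3]='1', prepend. Next row=LF[3]=1
Reversed output: 131ad$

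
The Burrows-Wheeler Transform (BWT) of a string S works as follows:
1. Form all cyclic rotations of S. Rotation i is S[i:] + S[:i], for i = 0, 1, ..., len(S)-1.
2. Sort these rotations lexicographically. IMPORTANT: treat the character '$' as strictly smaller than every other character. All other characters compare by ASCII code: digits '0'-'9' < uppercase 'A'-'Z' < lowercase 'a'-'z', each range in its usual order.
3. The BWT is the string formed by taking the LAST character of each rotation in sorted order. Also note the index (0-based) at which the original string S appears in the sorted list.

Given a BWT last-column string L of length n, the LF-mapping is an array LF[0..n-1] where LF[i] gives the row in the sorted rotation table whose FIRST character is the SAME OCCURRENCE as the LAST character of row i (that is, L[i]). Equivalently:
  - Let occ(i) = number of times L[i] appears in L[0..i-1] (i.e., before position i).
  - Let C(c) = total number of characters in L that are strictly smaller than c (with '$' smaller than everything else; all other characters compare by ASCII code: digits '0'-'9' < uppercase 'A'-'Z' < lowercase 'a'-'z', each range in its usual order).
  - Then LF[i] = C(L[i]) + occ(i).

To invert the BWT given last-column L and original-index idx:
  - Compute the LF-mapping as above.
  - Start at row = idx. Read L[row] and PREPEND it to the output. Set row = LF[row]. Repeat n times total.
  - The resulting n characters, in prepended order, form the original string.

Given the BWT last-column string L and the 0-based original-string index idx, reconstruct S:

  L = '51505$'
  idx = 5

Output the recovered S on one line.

Answer: 55105$

Derivation:
LF mapping: 3 2 4 1 5 0
Walk LF starting at row 5, prepending L[row]:
  step 1: row=5, L[5]='$', prepend. Next row=LF[5]=0
  step 2: row=0, L[0]='5', prepend. Next row=LF[0]=3
  step 3: row=3, L[3]='0', prepend. Next row=LF[3]=1
  step 4: row=1, L[1]='1', prepend. Next row=LF[1]=2
  step 5: row=2, L[2]='5', prepend. Next row=LF[2]=4
  step 6: row=4, L[4]='5', prepend. Next row=LF[4]=5
Reversed output: 55105$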